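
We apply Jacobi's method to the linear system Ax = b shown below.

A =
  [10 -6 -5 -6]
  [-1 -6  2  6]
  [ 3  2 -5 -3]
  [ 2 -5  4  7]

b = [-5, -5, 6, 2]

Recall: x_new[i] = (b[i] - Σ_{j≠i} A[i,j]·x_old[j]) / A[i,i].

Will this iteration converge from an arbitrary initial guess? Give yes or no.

no

Split A = D + L + U, D = diag(10, -6, -5, 7).
T_J = -D⁻¹(L+U): T[2,1] = -(2)/(-5) = +0.4000; T[2,2] = 0.
  T[0,:] = [+0.0000  +0.6000  +0.5000  +0.6000]
  T[1,:] = [-0.1667  +0.0000  +0.3333  +1.0000]
  T[2,:] = [+0.6000  +0.4000  +0.0000  -0.6000]
  T[3,:] = [-0.2857  +0.7143  -0.5714  +0.0000]
|eigenvalues of T|: 1.2575, 0.8659, 0.8659, 0.2560.
ρ = 1.2575; 1.2575 > 1 ⇒ diverges.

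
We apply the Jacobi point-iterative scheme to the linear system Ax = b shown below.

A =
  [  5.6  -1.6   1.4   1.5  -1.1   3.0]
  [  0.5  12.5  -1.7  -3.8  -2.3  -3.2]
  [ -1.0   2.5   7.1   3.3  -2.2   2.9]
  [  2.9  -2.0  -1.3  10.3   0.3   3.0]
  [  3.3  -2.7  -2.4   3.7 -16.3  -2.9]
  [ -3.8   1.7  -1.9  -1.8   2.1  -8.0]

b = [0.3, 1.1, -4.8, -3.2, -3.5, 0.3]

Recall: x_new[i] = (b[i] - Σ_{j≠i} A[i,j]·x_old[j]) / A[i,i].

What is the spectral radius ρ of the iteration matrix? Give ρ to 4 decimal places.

0.9359

Diagonal D = diag(5.6, 12.5, 7.1, 10.3, -16.3, -8); L, U strict lower/upper.
Jacobi: T = -D⁻¹(L+U), T[5,0] = -(-3.8)/(-8) = -0.4750; T[5,5] = 0.
  T[0,:] = [+0.0000  +0.2857  -0.2500  -0.2679  +0.1964  -0.5357]
  T[1,:] = [-0.0400  +0.0000  +0.1360  +0.3040  +0.1840  +0.2560]
  T[2,:] = [+0.1408  -0.3521  +0.0000  -0.4648  +0.3099  -0.4085]
  T[3,:] = [-0.2816  +0.1942  +0.1262  +0.0000  -0.0291  -0.2913]
  T[4,:] = [+0.2025  -0.1656  -0.1472  +0.2270  +0.0000  -0.1779]
  T[5,:] = [-0.4750  +0.2125  -0.2375  -0.2250  +0.2625  +0.0000]
eigenvalue magnitudes: 0.9359, 0.4777, 0.3982, 0.3982, 0.3736, 0.3736.
ρ(T) = max|λ| = 0.9359; 0.9359 < 1, so it converges for any x₀.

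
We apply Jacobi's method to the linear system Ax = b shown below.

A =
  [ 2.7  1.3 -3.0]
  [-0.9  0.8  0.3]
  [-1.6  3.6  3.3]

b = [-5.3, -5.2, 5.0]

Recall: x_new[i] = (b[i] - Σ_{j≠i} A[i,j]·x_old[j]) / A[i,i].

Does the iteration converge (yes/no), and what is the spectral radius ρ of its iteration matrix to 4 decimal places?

Let D = diag(2.7, 0.8, 3.3); L, U the strict triangles.
T_J = -D⁻¹(L+U): T[0,2] = -(-3)/(2.7) = +1.1111; T[0,0] = 0.
  T[0,:] = [+0.0000  -0.4815  +1.1111]
  T[1,:] = [+1.1250  +0.0000  -0.3750]
  T[2,:] = [+0.4848  -1.0909  +0.0000]
|λ(T)| sorted: 1.2090, 1.0274, 1.0274.
ρ = 1.2090; 1.2090 > 1 ⇒ diverges.

no, ρ = 1.2090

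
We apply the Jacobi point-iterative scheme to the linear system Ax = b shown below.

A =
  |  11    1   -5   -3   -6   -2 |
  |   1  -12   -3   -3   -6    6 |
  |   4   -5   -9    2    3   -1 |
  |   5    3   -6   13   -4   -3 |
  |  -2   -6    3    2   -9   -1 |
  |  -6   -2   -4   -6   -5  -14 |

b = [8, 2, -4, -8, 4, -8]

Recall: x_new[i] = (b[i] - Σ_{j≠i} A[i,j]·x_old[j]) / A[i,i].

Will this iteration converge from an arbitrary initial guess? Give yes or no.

no

Write A = D+L+U with D = diag(11, -12, -9, 13, -9, -14).
Jacobi T = -D⁻¹(L+U): T[2,5] = -(-1)/(-9) = -0.1111; T[2,2] = 0.
  T[0,:] = [+0.0000 -0.0909 +0.4545 +0.2727 +0.5455 +0.1818]
  T[1,:] = [+0.0833 +0.0000 -0.2500 -0.2500 -0.5000 +0.5000]
  T[2,:] = [+0.4444 -0.5556 +0.0000 +0.2222 +0.3333 -0.1111]
  T[3,:] = [-0.3846 -0.2308 +0.4615 +0.0000 +0.3077 +0.2308]
  T[4,:] = [-0.2222 -0.6667 +0.3333 +0.2222 +0.0000 -0.1111]
  T[5,:] = [-0.4286 -0.1429 -0.2857 -0.4286 -0.3571 +0.0000]
eigenvalue magnitudes: 1.2067, 0.5942, 0.5942, 0.5331, 0.2734, 0.1057.
ρ(T) = max|λ| = 1.2067; 1.2067 > 1, so it fails to converge.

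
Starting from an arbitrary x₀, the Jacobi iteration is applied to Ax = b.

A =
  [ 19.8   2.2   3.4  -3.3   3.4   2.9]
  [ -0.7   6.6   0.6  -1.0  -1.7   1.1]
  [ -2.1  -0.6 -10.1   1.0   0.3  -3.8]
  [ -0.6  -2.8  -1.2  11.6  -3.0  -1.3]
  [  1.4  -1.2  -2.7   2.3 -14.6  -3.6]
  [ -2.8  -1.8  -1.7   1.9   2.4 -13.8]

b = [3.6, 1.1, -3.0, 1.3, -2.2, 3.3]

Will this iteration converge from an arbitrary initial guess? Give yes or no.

yes

A = D + L + U where D = diag(19.8, 6.6, -10.1, 11.6, -14.6, -13.8).
T_J = -D⁻¹(L+U): T[3,4] = -(-3)/(11.6) = +0.2586; T[3,3] = 0.
  T[0,:] = [+0.0000, -0.1111, -0.1717, +0.1667, -0.1717, -0.1465]
  T[1,:] = [+0.1061, +0.0000, -0.0909, +0.1515, +0.2576, -0.1667]
  T[2,:] = [-0.2079, -0.0594, +0.0000, +0.0990, +0.0297, -0.3762]
  T[3,:] = [+0.0517, +0.2414, +0.1034, +0.0000, +0.2586, +0.1121]
  T[4,:] = [+0.0959, -0.0822, -0.1849, +0.1575, +0.0000, -0.2466]
  T[5,:] = [-0.2029, -0.1304, -0.1232, +0.1377, +0.1739, +0.0000]
|eigenvalues of T|: 0.5160, 0.2790, 0.2132, 0.2132, 0.1747, 0.0684.
ρ(T) = max|λ| = 0.5160; 0.5160 < 1, so it converges for any x₀.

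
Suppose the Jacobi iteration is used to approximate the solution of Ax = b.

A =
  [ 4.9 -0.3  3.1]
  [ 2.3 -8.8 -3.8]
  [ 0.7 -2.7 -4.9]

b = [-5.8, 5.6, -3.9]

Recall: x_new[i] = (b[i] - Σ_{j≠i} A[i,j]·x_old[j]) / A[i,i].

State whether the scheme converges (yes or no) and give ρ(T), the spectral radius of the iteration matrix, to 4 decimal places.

yes, ρ = 0.5642

Let D = diag(4.9, -8.8, -4.9); L, U the strict triangles.
T_J = -D⁻¹(L+U): T[2,1] = -(-2.7)/(-4.9) = -0.5510; T[2,2] = 0.
  T[0,:] = [+0.0000  +0.0612  -0.6327]
  T[1,:] = [+0.2614  +0.0000  -0.4318]
  T[2,:] = [+0.1429  -0.5510  +0.0000]
|roots of det(T-λI)|: 0.5642, 0.3934, 0.3934.
ρ = 0.5642; 0.5642 < 1 ⇒ converges.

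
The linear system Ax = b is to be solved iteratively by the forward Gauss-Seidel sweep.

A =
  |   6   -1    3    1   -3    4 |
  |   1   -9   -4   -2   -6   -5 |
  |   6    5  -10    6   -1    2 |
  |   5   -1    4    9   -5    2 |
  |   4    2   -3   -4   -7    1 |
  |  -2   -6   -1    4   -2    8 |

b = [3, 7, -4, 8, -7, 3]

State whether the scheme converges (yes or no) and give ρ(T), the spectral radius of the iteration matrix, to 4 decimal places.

no, ρ = 1.5062

Let D = diag(6, -9, -10, 9, -7, 8); L, U the strict triangles.
Gauss-Seidel: T = -(D+L)⁻¹U, row 0 first, T[0,1] = -(-1)/(6) = +0.1667; later rows by forward substitution.
  T[0,:] = [+0.0000 +0.1667 -0.5000 -0.1667 +0.5000 -0.6667]
  T[1,:] = [+0.0000 +0.0185 -0.5000 -0.2407 -0.6111 -0.6296]
  T[2,:] = [+0.0000 +0.1093 -0.5500 +0.3796 -0.1056 -0.5148]
  T[3,:] = [+0.0000 -0.1391 +0.4667 -0.1029 +0.2568 +0.3070]
  T[4,:] = [+0.0000 +0.1332 -0.4595 -0.2679 +0.0096 -0.3728]
  T[5,:] = [+0.0000 +0.1721 -0.9170 -0.1903 -0.4725 -0.9499]
eigenvalue magnitudes: 1.5062, 0.3401, 0.3013, 0.3013, 0.0190, 0.0000.
spectral radius ρ = 1.5062; 1.5062 > 1 ⇒ diverges.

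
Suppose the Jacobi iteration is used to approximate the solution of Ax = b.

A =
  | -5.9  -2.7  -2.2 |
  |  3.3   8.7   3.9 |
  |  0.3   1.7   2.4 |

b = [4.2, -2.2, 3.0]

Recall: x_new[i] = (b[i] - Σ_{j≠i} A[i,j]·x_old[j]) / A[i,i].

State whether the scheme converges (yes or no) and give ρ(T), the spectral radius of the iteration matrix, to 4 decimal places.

Split A = D + L + U, D = diag(-5.9, 8.7, 2.4).
T_J = -D⁻¹(L+U): T[1,2] = -(3.9)/(8.7) = -0.4483; T[1,1] = 0.
  T[0,:] = [+0.0000  -0.4576  -0.3729]
  T[1,:] = [-0.3793  +0.0000  -0.4483]
  T[2,:] = [-0.1250  -0.7083  +0.0000]
eigenvalue magnitudes: 0.8302, 0.5592, 0.2710.
spectral radius ρ = 0.8302; 0.8302 < 1, so it converges for any x₀.

yes, ρ = 0.8302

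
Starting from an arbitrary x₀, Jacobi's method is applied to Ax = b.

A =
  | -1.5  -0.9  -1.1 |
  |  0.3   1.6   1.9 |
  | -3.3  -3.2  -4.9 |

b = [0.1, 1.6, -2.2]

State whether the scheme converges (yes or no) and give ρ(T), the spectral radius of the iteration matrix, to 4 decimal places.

Let D = diag(-1.5, 1.6, -4.9); L, U the strict triangles.
T_J = -D⁻¹(L+U): T[2,1] = -(-3.2)/(-4.9) = -0.6531; T[2,2] = 0.
  T[0,:] = [+0.0000  -0.6000  -0.7333]
  T[1,:] = [-0.1875  +0.0000  -1.1875]
  T[2,:] = [-0.6735  -0.6531  +0.0000]
|roots of det(T-λI)|: 1.3438, 0.8379, 0.5059.
ρ(T) = max|λ| = 1.3438; 1.3438 > 1, so it fails to converge.

no, ρ = 1.3438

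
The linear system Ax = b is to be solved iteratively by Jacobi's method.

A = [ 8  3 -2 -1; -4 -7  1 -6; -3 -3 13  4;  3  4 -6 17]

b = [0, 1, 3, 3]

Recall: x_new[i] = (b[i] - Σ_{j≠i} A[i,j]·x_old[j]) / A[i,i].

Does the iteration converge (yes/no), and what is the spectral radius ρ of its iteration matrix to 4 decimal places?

yes, ρ = 0.7625

Let D = diag(8, -7, 13, 17); L, U the strict triangles.
Jacobi T = -D⁻¹(L+U): T[3,2] = -(-6)/(17) = +0.3529; T[3,3] = 0.
  T[0,:] = [+0.0000  -0.3750  +0.2500  +0.1250]
  T[1,:] = [-0.5714  +0.0000  +0.1429  -0.8571]
  T[2,:] = [+0.2308  +0.2308  +0.0000  -0.3077]
  T[3,:] = [-0.1765  -0.2353  +0.3529  +0.0000]
moduli |λ_i(T)| = 0.7625, 0.4926, 0.2693, 0.2693.
ρ = 0.7625; 0.7625 < 1: convergent.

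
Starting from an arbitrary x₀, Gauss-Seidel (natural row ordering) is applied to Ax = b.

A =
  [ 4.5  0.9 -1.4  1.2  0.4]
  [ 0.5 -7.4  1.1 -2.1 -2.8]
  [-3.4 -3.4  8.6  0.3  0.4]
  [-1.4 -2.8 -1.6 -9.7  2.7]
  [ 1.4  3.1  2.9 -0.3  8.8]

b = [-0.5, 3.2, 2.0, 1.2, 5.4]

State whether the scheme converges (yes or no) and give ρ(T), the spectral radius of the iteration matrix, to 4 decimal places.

yes, ρ = 0.5984

Write A = D+L+U with D = diag(4.5, -7.4, 8.6, -9.7, 8.8).
Gauss-Seidel: T = -(D+L)⁻¹U, row 0 first, T[0,4] = -(0.4)/(4.5) = -0.0889; later rows by forward substitution.
  T[0,:] = [+0.0000, -0.2000, +0.3111, -0.2667, -0.0889]
  T[1,:] = [+0.0000, -0.0135, +0.1697, -0.3018, -0.3844]
  T[2,:] = [+0.0000, -0.0844, +0.1901, -0.2596, -0.2336]
  T[3,:] = [+0.0000, +0.0467, -0.1252, +0.1684, +0.4407]
  T[4,:] = [+0.0000, +0.0660, -0.1762, +0.2400, +0.2416]
eigenvalue magnitudes: 0.5984, 0.0913, 0.0890, 0.0094, 0.0000.
spectral radius ρ = 0.5984; 0.5984 < 1: convergent.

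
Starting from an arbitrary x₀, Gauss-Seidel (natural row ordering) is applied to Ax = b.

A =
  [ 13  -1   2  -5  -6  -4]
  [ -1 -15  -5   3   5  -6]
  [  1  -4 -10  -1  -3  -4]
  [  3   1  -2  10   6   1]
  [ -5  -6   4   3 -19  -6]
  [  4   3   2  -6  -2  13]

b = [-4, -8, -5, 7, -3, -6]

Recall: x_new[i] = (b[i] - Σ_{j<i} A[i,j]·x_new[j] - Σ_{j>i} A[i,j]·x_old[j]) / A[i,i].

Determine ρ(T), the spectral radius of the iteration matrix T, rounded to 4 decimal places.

Let D = diag(13, -15, -10, 10, -19, 13); L, U the strict triangles.
Gauss-Seidel: T = -(D+L)⁻¹U, row 0 first, T[0,3] = -(-5)/(13) = +0.3846; later rows by forward substitution.
  T[0,:] = [+0.0000  +0.0769  -0.1538  +0.3846  +0.4615  +0.3077]
  T[1,:] = [+0.0000  -0.0051  -0.3231  +0.1744  +0.3026  -0.4205]
  T[2,:] = [+0.0000  +0.0097  +0.1138  -0.1313  -0.3749  -0.2010]
  T[3,:] = [+0.0000  -0.0206  +0.1012  -0.1591  -0.8437  -0.1905]
  T[4,:] = [+0.0000  -0.0198  +0.1825  -0.2090  -0.4291  -0.3364]
  T[5,:] = [+0.0000  -0.0365  +0.1792  -0.2440  -0.6096  -0.1064]
|λ(T)| sorted: 0.9051, 0.1807, 0.1807, 0.0711, 0.0711, 0.0000.
ρ = 0.9051; 0.9051 < 1, so it converges for any x₀.

0.9051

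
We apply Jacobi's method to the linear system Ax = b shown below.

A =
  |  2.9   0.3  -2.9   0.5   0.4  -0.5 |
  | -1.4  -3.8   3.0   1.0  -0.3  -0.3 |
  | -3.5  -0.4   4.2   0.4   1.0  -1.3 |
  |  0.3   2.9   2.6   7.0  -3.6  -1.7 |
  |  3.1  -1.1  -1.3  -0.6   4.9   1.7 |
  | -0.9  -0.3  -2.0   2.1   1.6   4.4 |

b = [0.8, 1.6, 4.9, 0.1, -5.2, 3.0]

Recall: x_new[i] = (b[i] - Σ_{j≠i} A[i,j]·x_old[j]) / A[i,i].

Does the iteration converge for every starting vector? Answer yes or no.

no

Diagonal D = diag(2.9, -3.8, 4.2, 7, 4.9, 4.4); L, U strict lower/upper.
Jacobi: T = -D⁻¹(L+U), T[5,0] = -(-0.9)/(4.4) = +0.2045; T[5,5] = 0.
  T[0,:] = [+0.0000 -0.1034 +1.0000 -0.1724 -0.1379 +0.1724]
  T[1,:] = [-0.3684 +0.0000 +0.7895 +0.2632 -0.0789 -0.0789]
  T[2,:] = [+0.8333 +0.0952 +0.0000 -0.0952 -0.2381 +0.3095]
  T[3,:] = [-0.0429 -0.4143 -0.3714 +0.0000 +0.5143 +0.2429]
  T[4,:] = [-0.6327 +0.2245 +0.2653 +0.1224 +0.0000 -0.3469]
  T[5,:] = [+0.2045 +0.0682 +0.4545 -0.4773 -0.3636 +0.0000]
|roots of det(T-λI)|: 1.2764, 1.0085, 0.5110, 0.5110, 0.1077, 0.0219.
ρ = 1.2764; 1.2764 > 1, so it fails to converge.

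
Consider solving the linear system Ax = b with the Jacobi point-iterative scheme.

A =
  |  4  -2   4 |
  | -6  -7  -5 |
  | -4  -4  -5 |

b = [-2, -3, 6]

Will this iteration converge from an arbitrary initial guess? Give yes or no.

Let D = diag(4, -7, -5); L, U the strict triangles.
T_J = -D⁻¹(L+U): T[0,2] = -(4)/(4) = -1.0000; T[0,0] = 0.
  T[0,:] = [+0.0000 +0.5000 -1.0000]
  T[1,:] = [-0.8571 +0.0000 -0.7143]
  T[2,:] = [-0.8000 -0.8000 +0.0000]
eigenvalue magnitudes: 1.1377, 0.5929, 0.5929.
ρ(T) = max|λ| = 1.1377; 1.1377 > 1: divergent.

no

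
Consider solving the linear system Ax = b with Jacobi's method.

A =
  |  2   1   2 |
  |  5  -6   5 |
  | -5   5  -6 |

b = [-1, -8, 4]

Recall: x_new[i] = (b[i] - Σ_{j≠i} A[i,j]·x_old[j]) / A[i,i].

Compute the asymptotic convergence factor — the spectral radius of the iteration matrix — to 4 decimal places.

1.1850

A = D + L + U where D = diag(2, -6, -6).
Jacobi T = -D⁻¹(L+U): T[0,2] = -(2)/(2) = -1.0000; T[0,0] = 0.
  T[0,:] = [+0.0000  -0.5000  -1.0000]
  T[1,:] = [+0.8333  +0.0000  +0.8333]
  T[2,:] = [-0.8333  +0.8333  +0.0000]
moduli |λ_i(T)| = 1.1850, 0.8333, 0.3516.
spectral radius ρ = 1.1850; 1.1850 > 1: divergent.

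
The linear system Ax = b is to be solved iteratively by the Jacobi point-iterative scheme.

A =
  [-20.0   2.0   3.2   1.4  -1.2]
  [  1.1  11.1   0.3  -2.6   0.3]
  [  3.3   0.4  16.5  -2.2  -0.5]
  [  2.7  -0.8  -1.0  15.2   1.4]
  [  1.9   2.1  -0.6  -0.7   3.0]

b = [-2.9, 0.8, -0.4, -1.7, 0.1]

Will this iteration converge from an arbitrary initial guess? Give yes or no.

A = D + L + U where D = diag(-20, 11.1, 16.5, 15.2, 3).
T_J = -D⁻¹(L+U): T[3,4] = -(1.4)/(15.2) = -0.0921; T[3,3] = 0.
  T[0,:] = [+0.0000, +0.1000, +0.1600, +0.0700, -0.0600]
  T[1,:] = [-0.0991, +0.0000, -0.0270, +0.2342, -0.0270]
  T[2,:] = [-0.2000, -0.0242, +0.0000, +0.1333, +0.0303]
  T[3,:] = [-0.1776, +0.0526, +0.0658, +0.0000, -0.0921]
  T[4,:] = [-0.6333, -0.7000, +0.2000, +0.2333, +0.0000]
|eigenvalues of T|: 0.2736, 0.2310, 0.2310, 0.2007, 0.2007.
ρ = 0.2736; 0.2736 < 1, so it converges for any x₀.

yes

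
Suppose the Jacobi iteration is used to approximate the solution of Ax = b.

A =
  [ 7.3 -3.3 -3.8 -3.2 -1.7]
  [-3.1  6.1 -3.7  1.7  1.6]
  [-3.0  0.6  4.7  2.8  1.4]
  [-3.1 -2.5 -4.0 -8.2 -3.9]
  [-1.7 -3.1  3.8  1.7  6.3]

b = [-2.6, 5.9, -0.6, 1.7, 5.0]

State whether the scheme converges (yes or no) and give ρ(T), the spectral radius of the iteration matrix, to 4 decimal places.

no, ρ = 1.1321

Diagonal D = diag(7.3, 6.1, 4.7, -8.2, 6.3); L, U strict lower/upper.
T_J = -D⁻¹(L+U): T[3,1] = -(-2.5)/(-8.2) = -0.3049; T[3,3] = 0.
  T[0,:] = [+0.0000, +0.4521, +0.5205, +0.4384, +0.2329]
  T[1,:] = [+0.5082, +0.0000, +0.6066, -0.2787, -0.2623]
  T[2,:] = [+0.6383, -0.1277, +0.0000, -0.5957, -0.2979]
  T[3,:] = [-0.3780, -0.3049, -0.4878, +0.0000, -0.4756]
  T[4,:] = [+0.2698, +0.4921, -0.6032, -0.2698, +0.0000]
eigenvalue magnitudes: 1.1321, 0.9369, 0.3925, 0.3925, 0.1294.
ρ(T) = max|λ| = 1.1321; 1.1321 > 1 ⇒ diverges.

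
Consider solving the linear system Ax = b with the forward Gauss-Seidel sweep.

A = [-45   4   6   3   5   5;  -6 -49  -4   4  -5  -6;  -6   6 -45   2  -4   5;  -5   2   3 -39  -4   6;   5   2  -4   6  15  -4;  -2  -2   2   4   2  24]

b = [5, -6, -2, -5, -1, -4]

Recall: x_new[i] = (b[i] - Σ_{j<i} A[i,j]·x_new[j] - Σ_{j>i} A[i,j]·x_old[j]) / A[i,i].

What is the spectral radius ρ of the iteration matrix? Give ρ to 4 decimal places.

0.1603

Split A = D + L + U, D = diag(-45, -49, -45, -39, 15, 24).
GS T = -(D+L)⁻¹U: row 0 first, T[0,5] = -(5)/(-45) = +0.1111; later rows by forward substitution.
  T[0,:] = [+0.0000, +0.0889, +0.1333, +0.0667, +0.1111, +0.1111]
  T[1,:] = [+0.0000, -0.0109, -0.0980, +0.0735, -0.1156, -0.1361]
  T[2,:] = [+0.0000, -0.0133, -0.0308, +0.0454, -0.1191, +0.0782]
  T[3,:] = [+0.0000, -0.0130, -0.0245, -0.0013, -0.1319, +0.1386]
  T[4,:] = [+0.0000, -0.0265, -0.0298, -0.0194, -0.0006, +0.2132]
  T[5,:] = [+0.0000, +0.0120, +0.0121, +0.0097, +0.0316, -0.0495]
|eigenvalues of T|: 0.1603, 0.0744, 0.0584, 0.0325, 0.0325, 0.0000.
ρ(T) = max|λ| = 0.1603; 0.1603 < 1: convergent.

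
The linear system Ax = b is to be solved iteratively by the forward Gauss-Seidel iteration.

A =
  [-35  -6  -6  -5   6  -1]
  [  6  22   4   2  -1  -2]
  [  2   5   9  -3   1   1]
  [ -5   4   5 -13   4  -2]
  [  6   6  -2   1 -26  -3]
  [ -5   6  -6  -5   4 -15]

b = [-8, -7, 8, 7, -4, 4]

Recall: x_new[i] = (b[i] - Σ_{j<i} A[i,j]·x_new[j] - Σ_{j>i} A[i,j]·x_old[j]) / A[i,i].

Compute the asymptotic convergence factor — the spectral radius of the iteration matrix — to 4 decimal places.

Let D = diag(-35, 22, 9, -13, -26, -15); L, U the strict triangles.
T_GS = -(D+L)⁻¹U: row 0 first, T[0,3] = -(-5)/(-35) = -0.1429; later rows by forward substitution.
  T[0,:] = [+0.0000  -0.1714  -0.1714  -0.1429  +0.1714  -0.0286]
  T[1,:] = [+0.0000  +0.0468  -0.1351  -0.0519  -0.0013  +0.0987]
  T[2,:] = [+0.0000  +0.0121  +0.1131  +0.3939  -0.1485  -0.1596]
  T[3,:] = [+0.0000  +0.0850  +0.0679  +0.1905  +0.1842  -0.1739]
  T[4,:] = [+0.0000  -0.0264  -0.0768  -0.0679  +0.0578  -0.0936]
  T[5,:] = [+0.0000  +0.0356  -0.0853  -0.2123  -0.0443  +0.1458]
eigenvalue magnitudes: 0.4396, 0.1868, 0.1868, 0.1164, 0.0688, 0.0000.
spectral radius ρ = 0.4396; 0.4396 < 1: convergent.

0.4396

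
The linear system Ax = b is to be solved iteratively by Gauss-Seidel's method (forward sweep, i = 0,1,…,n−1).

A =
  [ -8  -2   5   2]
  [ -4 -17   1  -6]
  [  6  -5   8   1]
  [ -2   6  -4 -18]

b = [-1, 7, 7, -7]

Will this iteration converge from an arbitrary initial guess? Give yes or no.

yes

Write A = D+L+U with D = diag(-8, -17, 8, -18).
Gauss-Seidel: T = -(D+L)⁻¹U, row 0 first, T[0,1] = -(-2)/(-8) = -0.2500; later rows by forward substitution.
  T[0,:] = [+0.0000  -0.2500  +0.6250  +0.2500]
  T[1,:] = [+0.0000  +0.0588  -0.0882  -0.4118]
  T[2,:] = [+0.0000  +0.2243  -0.5239  -0.5699]
  T[3,:] = [+0.0000  -0.0025  +0.0176  -0.0384]
moduli |λ_i(T)| = 0.4708, 0.0208, 0.0208, 0.0000.
ρ = 0.4708; 0.4708 < 1 ⇒ converges.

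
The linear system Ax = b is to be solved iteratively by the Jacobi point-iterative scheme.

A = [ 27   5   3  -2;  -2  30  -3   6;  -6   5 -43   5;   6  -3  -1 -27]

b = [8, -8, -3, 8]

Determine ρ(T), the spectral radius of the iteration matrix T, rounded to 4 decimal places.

Let D = diag(27, 30, -43, -27); L, U the strict triangles.
Jacobi: T = -D⁻¹(L+U), T[1,0] = -(-2)/(30) = +0.0667; T[1,1] = 0.
  T[0,:] = [+0.0000 -0.1852 -0.1111 +0.0741]
  T[1,:] = [+0.0667 +0.0000 +0.1000 -0.2000]
  T[2,:] = [-0.1395 +0.1163 +0.0000 +0.1163]
  T[3,:] = [+0.2222 -0.1111 -0.0370 +0.0000]
eigenvalue magnitudes: 0.2679, 0.1645, 0.1645, 0.0156.
spectral radius ρ = 0.2679; 0.2679 < 1: convergent.

0.2679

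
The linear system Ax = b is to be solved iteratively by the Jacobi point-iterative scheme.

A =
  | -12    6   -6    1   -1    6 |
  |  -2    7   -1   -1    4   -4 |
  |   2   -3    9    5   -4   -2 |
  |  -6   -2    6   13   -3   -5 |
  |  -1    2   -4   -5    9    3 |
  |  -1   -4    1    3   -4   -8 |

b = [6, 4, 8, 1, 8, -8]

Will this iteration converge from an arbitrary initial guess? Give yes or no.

Let D = diag(-12, 7, 9, 13, 9, -8); L, U the strict triangles.
Jacobi: T = -D⁻¹(L+U), T[3,0] = -(-6)/(13) = +0.4615; T[3,3] = 0.
  T[0,:] = [+0.0000, +0.5000, -0.5000, +0.0833, -0.0833, +0.5000]
  T[1,:] = [+0.2857, +0.0000, +0.1429, +0.1429, -0.5714, +0.5714]
  T[2,:] = [-0.2222, +0.3333, +0.0000, -0.5556, +0.4444, +0.2222]
  T[3,:] = [+0.4615, +0.1538, -0.4615, +0.0000, +0.2308, +0.3846]
  T[4,:] = [+0.1111, -0.2222, +0.4444, +0.5556, +0.0000, -0.3333]
  T[5,:] = [-0.1250, -0.5000, +0.1250, +0.3750, -0.5000, +0.0000]
|λ(T)| sorted: 1.2358, 0.6966, 0.5725, 0.5725, 0.4478, 0.3203.
ρ(T) = max|λ| = 1.2358; 1.2358 > 1 ⇒ diverges.

no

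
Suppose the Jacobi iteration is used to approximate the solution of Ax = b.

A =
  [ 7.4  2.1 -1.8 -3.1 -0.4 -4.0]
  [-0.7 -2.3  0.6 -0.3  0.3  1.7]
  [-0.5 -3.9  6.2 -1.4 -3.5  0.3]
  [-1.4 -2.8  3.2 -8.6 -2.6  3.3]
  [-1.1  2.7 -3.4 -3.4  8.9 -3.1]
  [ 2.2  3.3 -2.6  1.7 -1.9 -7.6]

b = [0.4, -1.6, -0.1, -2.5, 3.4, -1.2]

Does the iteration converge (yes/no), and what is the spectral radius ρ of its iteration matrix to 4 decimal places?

no, ρ = 1.1663

Write A = D+L+U with D = diag(7.4, -2.3, 6.2, -8.6, 8.9, -7.6).
T_J = -D⁻¹(L+U): T[5,1] = -(3.3)/(-7.6) = +0.4342; T[5,5] = 0.
  T[0,:] = [+0.0000 -0.2838 +0.2432 +0.4189 +0.0541 +0.5405]
  T[1,:] = [-0.3043 +0.0000 +0.2609 -0.1304 +0.1304 +0.7391]
  T[2,:] = [+0.0806 +0.6290 +0.0000 +0.2258 +0.5645 -0.0484]
  T[3,:] = [-0.1628 -0.3256 +0.3721 +0.0000 -0.3023 +0.3837]
  T[4,:] = [+0.1236 -0.3034 +0.3820 +0.3820 +0.0000 +0.3483]
  T[5,:] = [+0.2895 +0.4342 -0.3421 +0.2237 -0.2500 +0.0000]
moduli |λ_i(T)| = 1.1663, 0.5957, 0.5957, 0.3058, 0.3058, 0.2093.
ρ(T) = max|λ| = 1.1663; 1.1663 > 1 ⇒ diverges.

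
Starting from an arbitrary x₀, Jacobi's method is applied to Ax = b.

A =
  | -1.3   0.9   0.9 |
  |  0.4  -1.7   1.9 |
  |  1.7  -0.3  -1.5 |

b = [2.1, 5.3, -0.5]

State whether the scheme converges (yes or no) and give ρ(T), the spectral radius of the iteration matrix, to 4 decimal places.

Let D = diag(-1.3, -1.7, -1.5); L, U the strict triangles.
Jacobi T = -D⁻¹(L+U): T[2,0] = -(1.7)/(-1.5) = +1.1333; T[2,2] = 0.
  T[0,:] = [+0.0000, +0.6923, +0.6923]
  T[1,:] = [+0.2353, +0.0000, +1.1176]
  T[2,:] = [+1.1333, -0.2000, +0.0000]
|roots of det(T-λI)|: 1.1958, 0.8403, 0.8403.
ρ = 1.1958; 1.1958 > 1: divergent.

no, ρ = 1.1958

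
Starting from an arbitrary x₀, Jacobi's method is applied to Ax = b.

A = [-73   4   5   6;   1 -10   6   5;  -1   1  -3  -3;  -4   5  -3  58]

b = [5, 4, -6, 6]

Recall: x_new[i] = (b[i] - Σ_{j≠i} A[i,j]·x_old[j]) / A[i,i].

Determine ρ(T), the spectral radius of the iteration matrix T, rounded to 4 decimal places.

Write A = D+L+U with D = diag(-73, -10, -3, 58).
T_J = -D⁻¹(L+U): T[2,1] = -(1)/(-3) = +0.3333; T[2,2] = 0.
  T[0,:] = [+0.0000  +0.0548  +0.0685  +0.0822]
  T[1,:] = [+0.1000  +0.0000  +0.6000  +0.5000]
  T[2,:] = [-0.3333  +0.3333  +0.0000  -1.0000]
  T[3,:] = [+0.0690  -0.0862  +0.0517  +0.0000]
|λ(T)| sorted: 0.4378, 0.3371, 0.3371, 0.0329.
ρ(T) = max|λ| = 0.4378; 0.4378 < 1 ⇒ converges.

0.4378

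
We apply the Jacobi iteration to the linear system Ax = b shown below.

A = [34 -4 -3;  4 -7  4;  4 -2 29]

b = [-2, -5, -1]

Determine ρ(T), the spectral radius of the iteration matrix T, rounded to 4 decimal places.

Split A = D + L + U, D = diag(34, -7, 29).
Jacobi T = -D⁻¹(L+U): T[0,1] = -(-4)/(34) = +0.1176; T[0,0] = 0.
  T[0,:] = [+0.0000 +0.1176 +0.0882]
  T[1,:] = [+0.5714 +0.0000 +0.5714]
  T[2,:] = [-0.1379 +0.0690 +0.0000]
|roots of det(T-λI)|: 0.3344, 0.2702, 0.0641.
ρ(T) = max|λ| = 0.3344; 0.3344 < 1, so it converges for any x₀.

0.3344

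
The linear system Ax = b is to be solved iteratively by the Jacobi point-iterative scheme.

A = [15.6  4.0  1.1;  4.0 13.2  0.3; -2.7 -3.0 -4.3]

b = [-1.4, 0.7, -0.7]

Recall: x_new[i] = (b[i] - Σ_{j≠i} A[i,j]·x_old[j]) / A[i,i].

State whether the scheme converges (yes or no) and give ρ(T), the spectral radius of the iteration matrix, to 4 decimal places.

yes, ρ = 0.4259

Diagonal D = diag(15.6, 13.2, -4.3); L, U strict lower/upper.
Jacobi: T = -D⁻¹(L+U), T[1,2] = -(0.3)/(13.2) = -0.0227; T[1,1] = 0.
  T[0,:] = [+0.0000 -0.2564 -0.0705]
  T[1,:] = [-0.3030 +0.0000 -0.0227]
  T[2,:] = [-0.6279 -0.6977 +0.0000]
|roots of det(T-λI)|: 0.4259, 0.2550, 0.1710.
ρ(T) = max|λ| = 0.4259; 0.4259 < 1 ⇒ converges.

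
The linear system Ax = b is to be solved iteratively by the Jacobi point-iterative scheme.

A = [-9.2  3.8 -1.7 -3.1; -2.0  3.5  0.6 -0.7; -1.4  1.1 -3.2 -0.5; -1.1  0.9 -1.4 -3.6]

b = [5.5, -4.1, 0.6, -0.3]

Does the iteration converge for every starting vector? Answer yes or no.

yes

Split A = D + L + U, D = diag(-9.2, 3.5, -3.2, -3.6).
Jacobi T = -D⁻¹(L+U): T[2,1] = -(1.1)/(-3.2) = +0.3438; T[2,2] = 0.
  T[0,:] = [+0.0000, +0.4130, -0.1848, -0.3370]
  T[1,:] = [+0.5714, +0.0000, -0.1714, +0.2000]
  T[2,:] = [-0.4375, +0.3438, +0.0000, -0.1562]
  T[3,:] = [-0.3056, +0.2500, -0.3889, +0.0000]
|λ(T)| sorted: 0.8395, 0.4933, 0.2495, 0.2495.
spectral radius ρ = 0.8395; 0.8395 < 1: convergent.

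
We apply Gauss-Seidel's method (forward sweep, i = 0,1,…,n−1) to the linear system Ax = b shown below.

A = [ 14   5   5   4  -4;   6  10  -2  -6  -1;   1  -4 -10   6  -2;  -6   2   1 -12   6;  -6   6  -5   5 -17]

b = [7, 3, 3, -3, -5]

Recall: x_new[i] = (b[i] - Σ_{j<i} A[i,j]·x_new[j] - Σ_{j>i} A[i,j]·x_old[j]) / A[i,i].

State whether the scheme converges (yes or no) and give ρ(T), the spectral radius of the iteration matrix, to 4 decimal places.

yes, ρ = 0.8254

Let D = diag(14, 10, -10, -12, -17); L, U the strict triangles.
Gauss-Seidel: T = -(D+L)⁻¹U, row 0 first, T[0,2] = -(5)/(14) = -0.3571; later rows by forward substitution.
  T[0,:] = [+0.0000 -0.3571 -0.3571 -0.2857 +0.2857]
  T[1,:] = [+0.0000 +0.2143 +0.4143 +0.7714 -0.0714]
  T[2,:] = [+0.0000 -0.1214 -0.2014 +0.2629 -0.1429]
  T[3,:] = [+0.0000 +0.2042 +0.2308 +0.2933 +0.3333]
  T[4,:] = [+0.0000 +0.2974 +0.3994 +0.3821 +0.0140]
|roots of det(T-λI)|: 0.8254, 0.3679, 0.3679, 0.0677, 0.0000.
spectral radius ρ = 0.8254; 0.8254 < 1, so it converges for any x₀.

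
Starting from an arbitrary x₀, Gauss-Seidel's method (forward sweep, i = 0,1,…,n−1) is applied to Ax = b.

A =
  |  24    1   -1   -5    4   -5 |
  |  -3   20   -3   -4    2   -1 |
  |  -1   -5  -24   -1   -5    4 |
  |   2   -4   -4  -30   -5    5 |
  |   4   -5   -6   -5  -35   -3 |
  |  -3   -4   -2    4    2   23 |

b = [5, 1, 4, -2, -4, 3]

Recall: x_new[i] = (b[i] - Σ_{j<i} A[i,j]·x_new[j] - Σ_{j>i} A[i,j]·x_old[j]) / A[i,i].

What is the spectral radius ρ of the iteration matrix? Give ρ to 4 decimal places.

0.1752

Diagonal D = diag(24, 20, -24, -30, -35, 23); L, U strict lower/upper.
Gauss-Seidel: T = -(D+L)⁻¹U, row 0 first, T[0,5] = -(-5)/(24) = +0.2083; later rows by forward substitution.
  T[0,:] = [+0.0000, -0.0417, +0.0417, +0.2083, -0.1667, +0.2083]
  T[1,:] = [+0.0000, -0.0063, +0.1562, +0.2313, -0.1250, +0.0813]
  T[2,:] = [+0.0000, +0.0030, -0.0343, -0.0985, -0.1753, +0.1411]
  T[3,:] = [+0.0000, -0.0023, -0.0135, -0.0038, -0.1377, +0.1509]
  T[4,:] = [+0.0000, -0.0041, -0.0098, +0.0082, +0.0485, -0.1193]
  T[5,:] = [+0.0000, -0.0055, +0.0328, +0.0588, -0.0390, +0.0377]
|eigenvalues of T|: 0.1752, 0.0917, 0.0917, 0.0294, 0.0112, 0.0000.
spectral radius ρ = 0.1752; 0.1752 < 1: convergent.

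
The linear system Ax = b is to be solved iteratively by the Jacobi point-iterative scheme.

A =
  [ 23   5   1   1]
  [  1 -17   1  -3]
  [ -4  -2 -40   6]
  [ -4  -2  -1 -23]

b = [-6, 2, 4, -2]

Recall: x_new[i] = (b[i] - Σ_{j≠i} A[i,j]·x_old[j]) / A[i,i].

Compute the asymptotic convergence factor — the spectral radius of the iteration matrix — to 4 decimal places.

Write A = D+L+U with D = diag(23, -17, -40, -23).
Jacobi T = -D⁻¹(L+U): T[2,1] = -(-2)/(-40) = -0.0500; T[2,2] = 0.
  T[0,:] = [+0.0000, -0.2174, -0.0435, -0.0435]
  T[1,:] = [+0.0588, +0.0000, +0.0588, -0.1765]
  T[2,:] = [-0.1000, -0.0500, +0.0000, +0.1500]
  T[3,:] = [-0.1739, -0.0870, -0.0435, +0.0000]
|eigenvalues of T|: 0.2037, 0.1628, 0.1628, 0.0824.
spectral radius ρ = 0.2037; 0.2037 < 1: convergent.

0.2037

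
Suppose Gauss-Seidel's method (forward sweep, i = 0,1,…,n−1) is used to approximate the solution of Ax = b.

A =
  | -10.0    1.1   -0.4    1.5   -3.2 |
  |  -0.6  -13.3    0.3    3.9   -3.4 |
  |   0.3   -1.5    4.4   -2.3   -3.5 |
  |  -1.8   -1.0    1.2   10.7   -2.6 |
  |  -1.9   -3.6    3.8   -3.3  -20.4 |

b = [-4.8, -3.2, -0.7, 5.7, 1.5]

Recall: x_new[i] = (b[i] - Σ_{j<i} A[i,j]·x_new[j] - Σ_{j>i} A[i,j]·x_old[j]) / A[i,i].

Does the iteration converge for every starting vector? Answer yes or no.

yes

Diagonal D = diag(-10, -13.3, 4.4, 10.7, -20.4); L, U strict lower/upper.
Gauss-Seidel: T = -(D+L)⁻¹U, row 0 first, T[0,3] = -(1.5)/(-10) = +0.1500; later rows by forward substitution.
  T[0,:] = [+0.0000  +0.1100  -0.0400  +0.1500  -0.3200]
  T[1,:] = [+0.0000  -0.0050  +0.0244  +0.2865  -0.2412]
  T[2,:] = [+0.0000  -0.0092  +0.0110  +0.6102  +0.7350]
  T[3,:] = [+0.0000  +0.0191  -0.0057  -0.0164  +0.0842]
  T[4,:] = [+0.0000  -0.0142  +0.0024  +0.0518  +0.1957]
|roots of det(T-λI)|: 0.2221, 0.0820, 0.0687, 0.0235, 0.0000.
ρ = 0.2221; 0.2221 < 1: convergent.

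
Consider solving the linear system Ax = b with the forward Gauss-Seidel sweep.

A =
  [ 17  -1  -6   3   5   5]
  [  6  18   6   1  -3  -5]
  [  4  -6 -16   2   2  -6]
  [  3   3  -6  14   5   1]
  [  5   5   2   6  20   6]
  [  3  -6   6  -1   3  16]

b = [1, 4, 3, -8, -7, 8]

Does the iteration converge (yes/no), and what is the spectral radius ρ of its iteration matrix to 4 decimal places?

Write A = D+L+U with D = diag(17, 18, -16, 14, 20, 16).
T_GS = -(D+L)⁻¹U: row 0 first, T[0,2] = -(-6)/(17) = +0.3529; later rows by forward substitution.
  T[0,:] = [+0.0000  +0.0588  +0.3529  -0.1765  -0.2941  -0.2941]
  T[1,:] = [+0.0000  -0.0196  -0.4510  +0.0033  +0.2647  +0.3758]
  T[2,:] = [+0.0000  +0.0221  +0.2574  +0.0797  -0.0478  -0.5895]
  T[3,:] = [+0.0000  +0.0011  +0.1313  +0.0713  -0.3713  -0.3416]
  T[4,:] = [+0.0000  -0.0123  -0.0406  +0.0140  +0.1235  -0.1590]
  T[5,:] = [+0.0000  -0.0243  -0.3160  +0.0063  +0.1260  +0.4256]
|roots of det(T-λI)|: 0.7531, 0.1515, 0.1233, 0.1233, 0.0284, 0.0000.
spectral radius ρ = 0.7531; 0.7531 < 1 ⇒ converges.

yes, ρ = 0.7531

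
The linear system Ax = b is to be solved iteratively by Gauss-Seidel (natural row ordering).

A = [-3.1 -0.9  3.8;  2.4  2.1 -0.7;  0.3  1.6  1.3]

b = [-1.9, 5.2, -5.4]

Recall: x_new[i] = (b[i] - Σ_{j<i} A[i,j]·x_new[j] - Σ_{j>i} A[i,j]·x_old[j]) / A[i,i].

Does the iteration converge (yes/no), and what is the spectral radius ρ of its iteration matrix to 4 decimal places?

no, ρ = 1.3791

A = D + L + U where D = diag(-3.1, 2.1, 1.3).
Gauss-Seidel: T = -(D+L)⁻¹U, row 0 first, T[0,2] = -(3.8)/(-3.1) = +1.2258; later rows by forward substitution.
  T[0,:] = [+0.0000  -0.2903  +1.2258]
  T[1,:] = [+0.0000  +0.3318  -1.0676]
  T[2,:] = [+0.0000  -0.3414  +1.0311]
|roots of det(T-λI)|: 1.3791, 0.0162, 0.0000.
ρ = 1.3791; 1.3791 > 1, so it fails to converge.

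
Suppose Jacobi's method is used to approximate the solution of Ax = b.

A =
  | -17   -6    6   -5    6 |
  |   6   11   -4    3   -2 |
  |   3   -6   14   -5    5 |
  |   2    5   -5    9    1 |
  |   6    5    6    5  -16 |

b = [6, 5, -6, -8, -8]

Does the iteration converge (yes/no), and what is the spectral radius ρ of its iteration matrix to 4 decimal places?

no, ρ = 1.1421

Diagonal D = diag(-17, 11, 14, 9, -16); L, U strict lower/upper.
T_J = -D⁻¹(L+U): T[1,3] = -(3)/(11) = -0.2727; T[1,1] = 0.
  T[0,:] = [+0.0000, -0.3529, +0.3529, -0.2941, +0.3529]
  T[1,:] = [-0.5455, +0.0000, +0.3636, -0.2727, +0.1818]
  T[2,:] = [-0.2143, +0.4286, +0.0000, +0.3571, -0.3571]
  T[3,:] = [-0.2222, -0.5556, +0.5556, +0.0000, -0.1111]
  T[4,:] = [+0.3750, +0.3125, +0.3750, +0.3125, +0.0000]
|eigenvalues of T|: 1.1421, 0.5830, 0.5830, 0.3632, 0.0333.
ρ = 1.1421; 1.1421 > 1, so it fails to converge.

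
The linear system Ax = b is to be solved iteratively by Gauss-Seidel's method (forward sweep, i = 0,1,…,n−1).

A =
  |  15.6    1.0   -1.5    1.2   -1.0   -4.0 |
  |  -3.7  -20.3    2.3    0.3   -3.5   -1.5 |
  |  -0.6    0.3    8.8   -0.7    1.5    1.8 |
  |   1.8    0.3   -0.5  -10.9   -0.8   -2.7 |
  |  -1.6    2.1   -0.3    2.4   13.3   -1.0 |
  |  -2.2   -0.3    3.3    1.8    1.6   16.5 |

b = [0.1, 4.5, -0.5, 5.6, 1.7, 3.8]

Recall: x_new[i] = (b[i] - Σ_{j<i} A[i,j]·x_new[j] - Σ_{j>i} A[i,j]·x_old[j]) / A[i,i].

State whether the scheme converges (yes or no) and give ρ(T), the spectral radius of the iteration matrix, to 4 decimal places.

yes, ρ = 0.1721

A = D + L + U where D = diag(15.6, -20.3, 8.8, -10.9, 13.3, 16.5).
GS T = -(D+L)⁻¹U: row 0 first, T[0,1] = -(1)/(15.6) = -0.0641; later rows by forward substitution.
  T[0,:] = [+0.0000, -0.0641, +0.0962, -0.0769, +0.0641, +0.2564]
  T[1,:] = [+0.0000, +0.0117, +0.0958, +0.0288, -0.1841, -0.1206]
  T[2,:] = [+0.0000, -0.0048, +0.0033, +0.0733, -0.1598, -0.1830]
  T[3,:] = [+0.0000, -0.0100, +0.0184, -0.0153, -0.0605, -0.2003]
  T[4,:] = [+0.0000, -0.0079, -0.0068, -0.0094, +0.0441, +0.1571]
  T[5,:] = [+0.0000, -0.0055, +0.0126, -0.0218, +0.0395, +0.0752]
moduli |λ_i(T)| = 0.1721, 0.0772, 0.0454, 0.0454, 0.0155, 0.0000.
spectral radius ρ = 0.1721; 0.1721 < 1 ⇒ converges.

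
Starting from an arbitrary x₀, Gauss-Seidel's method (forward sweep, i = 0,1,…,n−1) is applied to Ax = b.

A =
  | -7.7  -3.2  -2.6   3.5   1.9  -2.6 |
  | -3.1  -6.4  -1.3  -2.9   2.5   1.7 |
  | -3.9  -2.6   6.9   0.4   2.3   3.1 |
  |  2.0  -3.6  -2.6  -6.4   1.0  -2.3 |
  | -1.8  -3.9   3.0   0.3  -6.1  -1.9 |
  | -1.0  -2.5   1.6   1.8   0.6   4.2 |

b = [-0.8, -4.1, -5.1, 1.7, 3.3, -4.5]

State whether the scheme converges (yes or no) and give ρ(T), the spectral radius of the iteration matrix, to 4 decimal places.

no, ρ = 1.2535

Let D = diag(-7.7, -6.4, 6.9, -6.4, -6.1, 4.2); L, U the strict triangles.
T_GS = -(D+L)⁻¹U: row 0 first, T[0,5] = -(-2.6)/(-7.7) = -0.3377; later rows by forward substitution.
  T[0,:] = [+0.0000 -0.4156 -0.3377 +0.4545 +0.2468 -0.3377]
  T[1,:] = [+0.0000 +0.2013 -0.0396 -0.6733 +0.2711 +0.4292]
  T[2,:] = [+0.0000 -0.1590 -0.2058 -0.0548 -0.0917 -0.4784]
  T[3,:] = [+0.0000 -0.1785 +0.0003 +0.5430 +0.1181 -0.5120]
  T[4,:] = [+0.0000 -0.0931 +0.0238 +0.2961 -0.2854 -0.7467]
  T[5,:] = [+0.0000 +0.1713 -0.0291 -0.5467 +0.2452 +0.6834]
moduli |λ_i(T)| = 1.2535, 0.2460, 0.1917, 0.1917, 0.0050, 0.0000.
ρ(T) = max|λ| = 1.2535; 1.2535 > 1, so it fails to converge.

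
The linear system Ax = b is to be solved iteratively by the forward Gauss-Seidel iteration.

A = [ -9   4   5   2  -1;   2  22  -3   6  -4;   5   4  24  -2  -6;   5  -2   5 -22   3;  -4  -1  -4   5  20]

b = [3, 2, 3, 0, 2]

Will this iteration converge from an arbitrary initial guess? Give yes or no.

yes

Write A = D+L+U with D = diag(-9, 22, 24, -22, 20).
T_GS = -(D+L)⁻¹U: row 0 first, T[0,4] = -(-1)/(-9) = -0.1111; later rows by forward substitution.
  T[0,:] = [+0.0000, +0.4444, +0.5556, +0.2222, -0.1111]
  T[1,:] = [+0.0000, -0.0404, +0.0859, -0.2929, +0.1919]
  T[2,:] = [+0.0000, -0.0859, -0.1301, +0.0859, +0.2412]
  T[3,:] = [+0.0000, +0.0852, +0.0889, +0.0966, +0.1485]
  T[4,:] = [+0.0000, +0.0484, +0.0672, +0.0228, -0.0015]
|λ(T)| sorted: 0.1712, 0.1330, 0.0778, 0.0778, 0.0000.
spectral radius ρ = 0.1712; 0.1712 < 1: convergent.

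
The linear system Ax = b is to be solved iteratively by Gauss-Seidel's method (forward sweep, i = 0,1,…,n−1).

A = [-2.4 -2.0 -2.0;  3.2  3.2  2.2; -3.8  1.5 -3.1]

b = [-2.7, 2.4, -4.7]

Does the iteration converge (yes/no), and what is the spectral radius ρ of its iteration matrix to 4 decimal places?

no, ρ = 1.4365

Split A = D + L + U, D = diag(-2.4, 3.2, -3.1).
GS T = -(D+L)⁻¹U: row 0 first, T[0,1] = -(-2)/(-2.4) = -0.8333; later rows by forward substitution.
  T[0,:] = [+0.0000 -0.8333 -0.8333]
  T[1,:] = [+0.0000 +0.8333 +0.1458]
  T[2,:] = [+0.0000 +1.4247 +1.0921]
|λ(T)| sorted: 1.4365, 0.4889, 0.0000.
ρ = 1.4365; 1.4365 > 1: divergent.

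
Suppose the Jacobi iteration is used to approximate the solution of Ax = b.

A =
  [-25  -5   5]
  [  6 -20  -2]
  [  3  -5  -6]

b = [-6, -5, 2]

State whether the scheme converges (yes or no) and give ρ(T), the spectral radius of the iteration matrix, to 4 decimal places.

yes, ρ = 0.4588

A = D + L + U where D = diag(-25, -20, -6).
Jacobi T = -D⁻¹(L+U): T[0,1] = -(-5)/(-25) = -0.2000; T[0,0] = 0.
  T[0,:] = [+0.0000, -0.2000, +0.2000]
  T[1,:] = [+0.3000, +0.0000, -0.1000]
  T[2,:] = [+0.5000, -0.8333, +0.0000]
|λ(T)| sorted: 0.4588, 0.2953, 0.2953.
ρ(T) = max|λ| = 0.4588; 0.4588 < 1, so it converges for any x₀.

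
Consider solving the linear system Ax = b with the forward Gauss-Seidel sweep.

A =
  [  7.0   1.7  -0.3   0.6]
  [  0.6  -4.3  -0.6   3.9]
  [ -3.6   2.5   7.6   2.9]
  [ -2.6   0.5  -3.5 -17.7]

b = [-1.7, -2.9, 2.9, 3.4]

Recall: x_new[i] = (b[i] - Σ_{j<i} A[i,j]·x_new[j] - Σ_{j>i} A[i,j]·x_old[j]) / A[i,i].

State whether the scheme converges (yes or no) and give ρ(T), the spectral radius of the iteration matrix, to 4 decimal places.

Diagonal D = diag(7, -4.3, 7.6, -17.7); L, U strict lower/upper.
T_GS = -(D+L)⁻¹U: row 0 first, T[0,3] = -(0.6)/(7) = -0.0857; later rows by forward substitution.
  T[0,:] = [+0.0000  -0.2429  +0.0429  -0.0857]
  T[1,:] = [+0.0000  -0.0339  -0.1336  +0.8950]
  T[2,:] = [+0.0000  -0.1039  +0.0642  -0.7166]
  T[3,:] = [+0.0000  +0.0553  -0.0228  +0.1796]
|roots of det(T-λI)|: 0.4083, 0.1713, 0.0272, 0.0000.
spectral radius ρ = 0.4083; 0.4083 < 1: convergent.

yes, ρ = 0.4083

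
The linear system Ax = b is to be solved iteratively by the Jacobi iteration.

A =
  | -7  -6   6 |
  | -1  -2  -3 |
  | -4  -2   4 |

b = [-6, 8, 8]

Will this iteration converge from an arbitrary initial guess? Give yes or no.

no

Let D = diag(-7, -2, 4); L, U the strict triangles.
Jacobi: T = -D⁻¹(L+U), T[1,2] = -(-3)/(-2) = -1.5000; T[1,1] = 0.
  T[0,:] = [+0.0000 -0.8571 +0.8571]
  T[1,:] = [-0.5000 +0.0000 -1.5000]
  T[2,:] = [+1.0000 +0.5000 +0.0000]
|λ(T)| sorted: 1.1964, 0.9463, 0.9463.
ρ(T) = max|λ| = 1.1964; 1.1964 > 1 ⇒ diverges.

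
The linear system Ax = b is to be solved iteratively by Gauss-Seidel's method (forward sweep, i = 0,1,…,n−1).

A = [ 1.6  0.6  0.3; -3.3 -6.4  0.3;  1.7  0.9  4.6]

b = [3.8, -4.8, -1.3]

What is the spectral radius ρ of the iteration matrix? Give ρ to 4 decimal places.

Split A = D + L + U, D = diag(1.6, -6.4, 4.6).
Gauss-Seidel: T = -(D+L)⁻¹U, row 0 first, T[0,2] = -(0.3)/(1.6) = -0.1875; later rows by forward substitution.
  T[0,:] = [+0.0000 -0.3750 -0.1875]
  T[1,:] = [+0.0000 +0.1934 +0.1436]
  T[2,:] = [+0.0000 +0.1008 +0.0412]
|eigenvalues of T|: 0.2596, 0.0250, 0.0000.
ρ(T) = max|λ| = 0.2596; 0.2596 < 1: convergent.

0.2596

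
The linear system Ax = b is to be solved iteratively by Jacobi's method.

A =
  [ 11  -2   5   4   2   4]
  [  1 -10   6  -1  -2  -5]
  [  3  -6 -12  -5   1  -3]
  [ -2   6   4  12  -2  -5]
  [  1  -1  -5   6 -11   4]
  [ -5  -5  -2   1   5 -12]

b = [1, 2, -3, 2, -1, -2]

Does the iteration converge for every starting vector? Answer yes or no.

Write A = D+L+U with D = diag(11, -10, -12, 12, -11, -12).
Jacobi T = -D⁻¹(L+U): T[0,1] = -(-2)/(11) = +0.1818; T[0,0] = 0.
  T[0,:] = [+0.0000, +0.1818, -0.4545, -0.3636, -0.1818, -0.3636]
  T[1,:] = [+0.1000, +0.0000, +0.6000, -0.1000, -0.2000, -0.5000]
  T[2,:] = [+0.2500, -0.5000, +0.0000, -0.4167, +0.0833, -0.2500]
  T[3,:] = [+0.1667, -0.5000, -0.3333, +0.0000, +0.1667, +0.4167]
  T[4,:] = [+0.0909, -0.0909, -0.4545, +0.5455, +0.0000, +0.3636]
  T[5,:] = [-0.4167, -0.4167, -0.1667, +0.0833, +0.4167, +0.0000]
|roots of det(T-λI)|: 1.1333, 0.6887, 0.6887, 0.5091, 0.1988, 0.1988.
spectral radius ρ = 1.1333; 1.1333 > 1: divergent.

no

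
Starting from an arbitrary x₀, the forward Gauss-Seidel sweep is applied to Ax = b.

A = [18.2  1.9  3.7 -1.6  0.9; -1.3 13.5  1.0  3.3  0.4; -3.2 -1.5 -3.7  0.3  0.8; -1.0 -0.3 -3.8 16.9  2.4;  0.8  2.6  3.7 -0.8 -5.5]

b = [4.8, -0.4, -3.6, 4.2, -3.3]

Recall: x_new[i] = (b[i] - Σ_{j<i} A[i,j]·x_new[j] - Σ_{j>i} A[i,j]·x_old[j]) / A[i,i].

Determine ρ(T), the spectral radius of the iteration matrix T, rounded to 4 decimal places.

Diagonal D = diag(18.2, 13.5, -3.7, 16.9, -5.5); L, U strict lower/upper.
GS T = -(D+L)⁻¹U: row 0 first, T[0,1] = -(1.9)/(18.2) = -0.1044; later rows by forward substitution.
  T[0,:] = [+0.0000  -0.1044  -0.2033  +0.0879  -0.0495]
  T[1,:] = [+0.0000  -0.0101  -0.0937  -0.2360  -0.0344]
  T[2,:] = [+0.0000  +0.0944  +0.2138  +0.1007  +0.2729]
  T[3,:] = [+0.0000  +0.0149  +0.0344  +0.0237  -0.0842]
  T[4,:] = [+0.0000  +0.0414  +0.0650  -0.0345  +0.1724]
|roots of det(T-λI)|: 0.2950, 0.1027, 0.0207, 0.0207, 0.0000.
ρ(T) = max|λ| = 0.2950; 0.2950 < 1: convergent.

0.2950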